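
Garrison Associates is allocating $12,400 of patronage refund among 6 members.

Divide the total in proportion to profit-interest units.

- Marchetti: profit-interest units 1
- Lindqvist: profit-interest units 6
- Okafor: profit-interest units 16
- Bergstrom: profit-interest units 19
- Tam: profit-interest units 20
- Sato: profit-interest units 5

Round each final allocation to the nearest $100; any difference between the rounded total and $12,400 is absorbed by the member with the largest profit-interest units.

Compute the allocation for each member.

Profit-interest units total: 1 + 6 + 16 + 19 + 20 + 5 = 67.
Raw shares: Marchetti 185.07; Lindqvist 1,110.45; Okafor 2,961.19; Bergstrom 3,516.42; Tam 3,701.49; Sato 925.37.
After rounding ($100): Marchetti $200; Lindqvist $1,100; Okafor $3,000; Bergstrom $3,500; Tam $3,700; Sato $900. Sum = $12,400.
No rounding difference to absorb.

Marchetti: $200 | Lindqvist: $1,100 | Okafor: $3,000 | Bergstrom: $3,500 | Tam: $3,700 | Sato: $900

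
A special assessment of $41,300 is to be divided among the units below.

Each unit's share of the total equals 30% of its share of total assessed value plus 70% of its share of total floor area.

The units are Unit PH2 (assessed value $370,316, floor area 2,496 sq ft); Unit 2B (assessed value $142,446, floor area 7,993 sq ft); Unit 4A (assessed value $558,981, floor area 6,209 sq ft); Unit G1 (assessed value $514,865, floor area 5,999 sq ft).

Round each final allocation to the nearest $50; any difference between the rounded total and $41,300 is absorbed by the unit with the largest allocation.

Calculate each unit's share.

Unit PH2: $6,050 | Unit 2B: $11,300 | Unit 4A: $12,300 | Unit G1: $11,650

Totals — assessed value 1,586,608, floor area 22,697.
Blended shares (30% assessed value + 70% floor area): Unit PH2 0.1470; Unit 2B 0.2734; Unit 4A 0.2972; Unit G1 0.2824.
Proportional shares: Unit PH2 6,071.09; Unit 2B 11,293.35; Unit 4A 12,273.78; Unit G1 11,661.78.
Rounded to nearest $50: Unit PH2 $6,050; Unit 2B $11,300; Unit 4A $12,250; Unit G1 $11,650. Sum = $41,250.
Difference $41,300 − $41,250 = +$50 applied to largest allocation (Unit 4A): Unit 4A becomes $12,300.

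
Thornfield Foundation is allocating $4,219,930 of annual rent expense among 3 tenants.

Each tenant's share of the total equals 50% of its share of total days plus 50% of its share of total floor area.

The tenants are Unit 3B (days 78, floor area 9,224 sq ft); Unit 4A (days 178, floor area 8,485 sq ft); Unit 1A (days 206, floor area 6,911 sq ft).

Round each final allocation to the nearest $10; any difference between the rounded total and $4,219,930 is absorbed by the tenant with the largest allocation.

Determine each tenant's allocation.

Unit 3B: $1,146,740 · Unit 4A: $1,540,100 · Unit 1A: $1,533,090

Totals — days 462, floor area 24,620.
Blended shares (50% days + 50% floor area): Unit 3B 0.2717; Unit 4A 0.3650; Unit 1A 0.3633.
Proportional shares: Unit 3B 1,146,736.27; Unit 4A 1,540,105.42; Unit 1A 1,533,088.31.
After rounding ($10): Unit 3B $1,146,740; Unit 4A $1,540,110; Unit 1A $1,533,090. Sum = $4,219,940.
Difference $4,219,930 − $4,219,940 = −$10 applied to largest allocation (Unit 4A): Unit 4A becomes $1,540,100.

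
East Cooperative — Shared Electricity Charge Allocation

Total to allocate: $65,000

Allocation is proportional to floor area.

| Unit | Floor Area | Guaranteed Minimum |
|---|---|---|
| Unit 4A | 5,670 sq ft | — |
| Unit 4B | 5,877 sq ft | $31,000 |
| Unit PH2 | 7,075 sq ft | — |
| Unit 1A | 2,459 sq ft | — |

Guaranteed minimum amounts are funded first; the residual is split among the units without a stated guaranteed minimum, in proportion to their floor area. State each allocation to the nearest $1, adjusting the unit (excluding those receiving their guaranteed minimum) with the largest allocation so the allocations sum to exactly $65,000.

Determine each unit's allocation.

Unit 4A: $12,680 · Unit 4B: $31,000 · Unit PH2: $15,821 · Unit 1A: $5,499

Guaranteed amounts: Unit 4B $31,000. Balance $34,000.
Balance split over remaining floor area 15,204: Unit 4A 12,679.56 → $12,680; Unit PH2 15,821.49 → $15,821; Unit 1A 5,498.95 → $5,499.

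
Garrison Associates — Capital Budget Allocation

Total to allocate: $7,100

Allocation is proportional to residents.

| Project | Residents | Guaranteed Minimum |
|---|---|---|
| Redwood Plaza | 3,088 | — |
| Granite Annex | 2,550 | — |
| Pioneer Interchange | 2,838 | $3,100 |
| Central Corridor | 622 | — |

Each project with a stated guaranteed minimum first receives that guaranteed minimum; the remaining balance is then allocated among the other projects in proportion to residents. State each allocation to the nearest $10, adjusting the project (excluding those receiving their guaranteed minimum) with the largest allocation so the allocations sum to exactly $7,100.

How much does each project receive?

Guaranteed amounts: Pioneer Interchange $3,100. Balance $4,000.
Balance split over remaining residents 6,260: Redwood Plaza 1,973.16 → $1,970; Granite Annex 1,629.39 → $1,630; Central Corridor 397.44 → $400.

Redwood Plaza: $1,970 · Granite Annex: $1,630 · Pioneer Interchange: $3,100 · Central Corridor: $400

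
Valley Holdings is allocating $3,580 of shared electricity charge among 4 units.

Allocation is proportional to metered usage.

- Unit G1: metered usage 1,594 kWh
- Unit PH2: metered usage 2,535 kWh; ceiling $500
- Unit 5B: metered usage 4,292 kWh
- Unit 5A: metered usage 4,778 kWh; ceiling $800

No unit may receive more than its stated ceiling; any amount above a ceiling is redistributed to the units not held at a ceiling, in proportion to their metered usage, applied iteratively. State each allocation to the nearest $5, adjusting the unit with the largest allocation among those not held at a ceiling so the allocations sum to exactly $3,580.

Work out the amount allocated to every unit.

Unit G1: $615; Unit PH2: $500; Unit 5B: $1,665; Unit 5A: $800

Sum of metered usage: 13,199.
Pro-rata shares before constraints: Unit G1 432.34; Unit PH2 687.57; Unit 5B 1,164.13; Unit 5A 1,295.95.
Capped: Unit PH2 ($500), Unit 5A ($800); remaining pool $2,280 reallocated over remaining metered usage 5,886.
Shares after redistribution: Unit G1 617.45 → $615; Unit 5B 1,662.55 → $1,665.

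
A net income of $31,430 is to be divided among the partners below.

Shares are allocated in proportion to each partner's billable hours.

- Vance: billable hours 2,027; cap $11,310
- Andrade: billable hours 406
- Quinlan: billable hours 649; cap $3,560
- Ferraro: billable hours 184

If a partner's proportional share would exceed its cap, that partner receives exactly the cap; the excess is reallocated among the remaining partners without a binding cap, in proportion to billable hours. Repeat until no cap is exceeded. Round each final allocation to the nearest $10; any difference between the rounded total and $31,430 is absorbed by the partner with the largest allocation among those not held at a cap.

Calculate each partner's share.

Vance: $11,310 · Andrade: $11,400 · Quinlan: $3,560 · Ferraro: $5,160

Combined billable hours = 3,266.
Unconstrained shares: Vance 19,506.62; Andrade 3,907.10; Quinlan 6,245.58; Ferraro 1,770.70.
Capped: Vance ($11,310), Quinlan ($3,560); balance $16,560 reallocated over remaining billable hours 590.
Remaining shares: Andrade 11,395.53 → $11,400; Ferraro 5,164.47 → $5,160.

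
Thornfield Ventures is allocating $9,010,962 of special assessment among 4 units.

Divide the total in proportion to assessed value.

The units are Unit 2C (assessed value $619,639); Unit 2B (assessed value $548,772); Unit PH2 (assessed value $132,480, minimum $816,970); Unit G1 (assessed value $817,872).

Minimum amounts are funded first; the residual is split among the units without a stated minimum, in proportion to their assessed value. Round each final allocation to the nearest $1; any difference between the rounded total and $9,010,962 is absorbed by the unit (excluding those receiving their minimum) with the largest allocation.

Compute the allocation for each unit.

Fund the minimums — Unit PH2 $816,970. Residual $8,193,992.
Residual split over remaining assessed value 1,986,283: Unit 2C 2,556,190.13 → $2,556,190; Unit 2B 2,263,843.26 → $2,263,843; Unit G1 3,373,958.61 → $3,373,959.

Unit 2C: $2,556,190 | Unit 2B: $2,263,843 | Unit PH2: $816,970 | Unit G1: $3,373,959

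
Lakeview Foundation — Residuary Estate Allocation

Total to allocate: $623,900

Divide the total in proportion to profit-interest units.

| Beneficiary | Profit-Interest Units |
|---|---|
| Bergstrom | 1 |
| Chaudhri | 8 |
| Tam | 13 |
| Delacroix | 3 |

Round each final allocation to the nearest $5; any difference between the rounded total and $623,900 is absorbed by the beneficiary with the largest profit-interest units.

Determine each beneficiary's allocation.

Bergstrom: $24,955; Chaudhri: $199,650; Tam: $324,425; Delacroix: $74,870

Sum of profit-interest units: 25.
Proportional shares: Bergstrom 1/25 × $623,900 = 24,956.00; Chaudhri 8/25 × $623,900 = 199,648.00; Tam 13/25 × $623,900 = 324,428.00; Delacroix 3/25 × $623,900 = 74,868.00.
Rounded to nearest $5: Bergstrom $24,955; Chaudhri $199,650; Tam $324,430; Delacroix $74,870. Sum = $623,905.
Difference $623,900 − $623,905 = −$5 applied to largest profit-interest units (Tam): Tam becomes $324,425.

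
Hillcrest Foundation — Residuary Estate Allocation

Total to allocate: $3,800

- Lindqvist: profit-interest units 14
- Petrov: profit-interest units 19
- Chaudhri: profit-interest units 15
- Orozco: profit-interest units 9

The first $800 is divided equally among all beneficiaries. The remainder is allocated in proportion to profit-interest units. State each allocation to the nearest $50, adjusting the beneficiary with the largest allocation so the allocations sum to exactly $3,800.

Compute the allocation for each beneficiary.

Equal tier: $800 ÷ 4 = $200 apiece.
Remainder $3,000 by profit-interest units (total 57): Lindqvist 736.84 → $750; Petrov 1,000.00 → $1,000; Chaudhri 789.47 → $800; Orozco 473.68 → $450.
Totals: Lindqvist $200 + $750 = $950; Petrov $200 + $1,000 = $1,200; Chaudhri $200 + $800 = $1,000; Orozco $200 + $450 = $650.

Lindqvist: $950; Petrov: $1,200; Chaudhri: $1,000; Orozco: $650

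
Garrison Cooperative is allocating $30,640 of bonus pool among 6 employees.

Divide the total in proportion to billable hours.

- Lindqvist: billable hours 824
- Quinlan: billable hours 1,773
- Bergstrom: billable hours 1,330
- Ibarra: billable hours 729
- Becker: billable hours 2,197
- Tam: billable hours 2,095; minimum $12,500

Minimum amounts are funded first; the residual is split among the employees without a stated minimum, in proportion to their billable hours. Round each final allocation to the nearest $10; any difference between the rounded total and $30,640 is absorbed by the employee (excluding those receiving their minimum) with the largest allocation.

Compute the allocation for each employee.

Guaranteed amounts: Tam $12,500. Remaining pool $18,140.
Remaining pool split over remaining billable hours 6,853: Lindqvist 2,181.14 → $2,180; Quinlan 4,693.16 → $4,690; Bergstrom 3,520.53 → $3,520; Ibarra 1,929.67 → $1,930; Becker 5,815.49 → $5,820.

Lindqvist: $2,180; Quinlan: $4,690; Bergstrom: $3,520; Ibarra: $1,930; Becker: $5,820; Tam: $12,500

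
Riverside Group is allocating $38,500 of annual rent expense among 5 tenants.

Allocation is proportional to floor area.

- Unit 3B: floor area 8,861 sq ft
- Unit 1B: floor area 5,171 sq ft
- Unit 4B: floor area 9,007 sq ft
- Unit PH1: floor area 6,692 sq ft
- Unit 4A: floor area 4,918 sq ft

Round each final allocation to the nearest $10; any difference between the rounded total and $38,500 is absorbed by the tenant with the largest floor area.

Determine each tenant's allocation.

Combined floor area = 34,649.
Raw shares: Unit 3B 8,861/34,649 × $38,500 = 9,845.84; Unit 1B 5,171/34,649 × $38,500 = 5,745.72; Unit 4B 9,007/34,649 × $38,500 = 10,008.07; Unit PH1 6,692/34,649 × $38,500 = 7,435.77; Unit 4A 4,918/34,649 × $38,500 = 5,464.60.
After rounding ($10): Unit 3B $9,850; Unit 1B $5,750; Unit 4B $10,010; Unit PH1 $7,440; Unit 4A $5,460. Sum = $38,510.
Difference $38,500 − $38,510 = −$10 applied to largest floor area (Unit 4B): Unit 4B becomes $10,000.

Unit 3B: $9,850 | Unit 1B: $5,750 | Unit 4B: $10,000 | Unit PH1: $7,440 | Unit 4A: $5,460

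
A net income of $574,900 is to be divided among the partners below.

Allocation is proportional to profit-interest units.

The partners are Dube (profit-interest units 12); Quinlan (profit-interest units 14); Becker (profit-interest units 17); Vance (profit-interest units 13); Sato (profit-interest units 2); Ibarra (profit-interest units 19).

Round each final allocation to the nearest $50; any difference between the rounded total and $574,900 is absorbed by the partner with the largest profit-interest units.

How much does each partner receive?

Combined profit-interest units = 77.
Unrounded shares: Dube 12/77 × $574,900 = 89,594.81; Quinlan 14/77 × $574,900 = 104,527.27; Becker 17/77 × $574,900 = 126,925.97; Vance 13/77 × $574,900 = 97,061.04; Sato 2/77 × $574,900 = 14,932.47; Ibarra 19/77 × $574,900 = 141,858.44.
After rounding ($50): Dube $89,600; Quinlan $104,550; Becker $126,950; Vance $97,050; Sato $14,950; Ibarra $141,850. Sum = $574,950.
Difference $574,900 − $574,950 = −$50 applied to largest profit-interest units (Ibarra): Ibarra becomes $141,800.

Dube: $89,600 · Quinlan: $104,550 · Becker: $126,950 · Vance: $97,050 · Sato: $14,950 · Ibarra: $141,800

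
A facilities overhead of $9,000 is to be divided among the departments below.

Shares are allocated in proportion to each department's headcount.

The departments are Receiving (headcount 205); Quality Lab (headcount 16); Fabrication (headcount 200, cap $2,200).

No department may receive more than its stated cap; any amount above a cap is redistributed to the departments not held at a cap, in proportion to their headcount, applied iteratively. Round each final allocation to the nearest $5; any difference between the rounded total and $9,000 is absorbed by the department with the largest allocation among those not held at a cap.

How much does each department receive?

Receiving: $6,310 | Quality Lab: $490 | Fabrication: $2,200

Combined headcount = 421.
Unconstrained shares: Receiving 4,382.42; Quality Lab 342.04; Fabrication 4,275.53.
Capped: Fabrication ($2,200); remaining pool $6,800 reallocated over remaining headcount 221.
Remaining shares: Receiving 6,307.69 → $6,310; Quality Lab 492.31 → $490.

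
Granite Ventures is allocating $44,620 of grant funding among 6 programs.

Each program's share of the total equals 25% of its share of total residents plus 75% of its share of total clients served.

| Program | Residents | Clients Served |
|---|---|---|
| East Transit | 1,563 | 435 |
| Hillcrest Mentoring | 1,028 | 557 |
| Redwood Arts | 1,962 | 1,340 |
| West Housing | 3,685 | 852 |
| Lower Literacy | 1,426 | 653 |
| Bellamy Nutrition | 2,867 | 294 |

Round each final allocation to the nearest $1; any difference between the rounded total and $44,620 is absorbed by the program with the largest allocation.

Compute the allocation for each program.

East Transit: $4,915 | Hillcrest Mentoring: $5,427 | Redwood Arts: $12,603 | West Housing: $10,182 | Lower Literacy: $6,559 | Bellamy Nutrition: $4,934

Totals — residents 12,531, clients served 4,131.
Combined weights (25% residents + 75% clients served): East Transit 0.1102; Hillcrest Mentoring 0.1216; Redwood Arts 0.2824; West Housing 0.2282; Lower Literacy 0.1470; Bellamy Nutrition 0.1106.
Pro-rata amounts: East Transit 4,915.28; Hillcrest Mentoring 5,427.34; Redwood Arts 12,601.82; West Housing 10,182.36; Lower Literacy 6,559.33; Bellamy Nutrition 4,933.86.
After rounding ($1): East Transit $4,915; Hillcrest Mentoring $5,427; Redwood Arts $12,602; West Housing $10,182; Lower Literacy $6,559; Bellamy Nutrition $4,934. Sum = $44,619.
Difference $44,620 − $44,619 = +$1 applied to largest allocation (Redwood Arts): Redwood Arts becomes $12,603.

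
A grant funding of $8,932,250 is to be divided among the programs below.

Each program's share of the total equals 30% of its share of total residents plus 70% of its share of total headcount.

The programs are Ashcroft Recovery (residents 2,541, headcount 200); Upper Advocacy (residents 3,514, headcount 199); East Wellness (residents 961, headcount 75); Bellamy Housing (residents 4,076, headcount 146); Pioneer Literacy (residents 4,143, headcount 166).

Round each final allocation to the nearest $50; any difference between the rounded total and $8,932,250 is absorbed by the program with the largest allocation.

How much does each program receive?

Residents total 15,235; headcount total 786.
Combined weights (30% residents + 70% headcount): Ashcroft Recovery 0.2282; Upper Advocacy 0.2464; East Wellness 0.0857; Bellamy Housing 0.2103; Pioneer Literacy 0.2294.
Raw shares: Ashcroft Recovery 2,037,920.97; Upper Advocacy 2,201,106.42; East Wellness 765,649.46; Bellamy Housing 1,878,344.98; Pioneer Literacy 2,049,228.17.
Rounded to nearest $50: Ashcroft Recovery $2,037,900; Upper Advocacy $2,201,100; East Wellness $765,650; Bellamy Housing $1,878,350; Pioneer Literacy $2,049,250. Sum = $8,932,250.
No rounding difference to absorb.

Ashcroft Recovery: $2,037,900 | Upper Advocacy: $2,201,100 | East Wellness: $765,650 | Bellamy Housing: $1,878,350 | Pioneer Literacy: $2,049,250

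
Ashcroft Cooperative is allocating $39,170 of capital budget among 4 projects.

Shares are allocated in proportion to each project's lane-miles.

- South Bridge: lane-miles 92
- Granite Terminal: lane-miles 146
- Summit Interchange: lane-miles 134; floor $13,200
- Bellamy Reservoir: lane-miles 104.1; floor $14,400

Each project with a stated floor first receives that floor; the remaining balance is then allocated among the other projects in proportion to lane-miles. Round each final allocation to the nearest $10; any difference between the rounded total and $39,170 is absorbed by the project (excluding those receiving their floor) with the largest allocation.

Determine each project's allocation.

Guaranteed amounts: Summit Interchange $13,200; Bellamy Reservoir $14,400. Residual $11,570.
Residual split over remaining lane-miles 238: South Bridge 4,472.44 → $4,470; Granite Terminal 7,097.56 → $7,100.

South Bridge: $4,470 · Granite Terminal: $7,100 · Summit Interchange: $13,200 · Bellamy Reservoir: $14,400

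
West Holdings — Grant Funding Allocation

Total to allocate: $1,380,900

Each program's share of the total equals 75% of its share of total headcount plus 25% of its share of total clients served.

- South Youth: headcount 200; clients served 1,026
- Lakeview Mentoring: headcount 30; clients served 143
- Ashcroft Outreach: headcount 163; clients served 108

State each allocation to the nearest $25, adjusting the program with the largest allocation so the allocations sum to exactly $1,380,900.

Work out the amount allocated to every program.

Totals — headcount 393, clients served 1,277.
Composite weights (75% headcount + 25% clients served): South Youth 0.5825; Lakeview Mentoring 0.0852; Ashcroft Outreach 0.3322.
Raw shares: South Youth 804,430.57; Lakeview Mentoring 117,717.87; Ashcroft Outreach 458,751.56.
Rounded to nearest $25: South Youth $804,425; Lakeview Mentoring $117,725; Ashcroft Outreach $458,750. Sum = $1,380,900.
No rounding difference to absorb.

South Youth: $804,425 | Lakeview Mentoring: $117,725 | Ashcroft Outreach: $458,750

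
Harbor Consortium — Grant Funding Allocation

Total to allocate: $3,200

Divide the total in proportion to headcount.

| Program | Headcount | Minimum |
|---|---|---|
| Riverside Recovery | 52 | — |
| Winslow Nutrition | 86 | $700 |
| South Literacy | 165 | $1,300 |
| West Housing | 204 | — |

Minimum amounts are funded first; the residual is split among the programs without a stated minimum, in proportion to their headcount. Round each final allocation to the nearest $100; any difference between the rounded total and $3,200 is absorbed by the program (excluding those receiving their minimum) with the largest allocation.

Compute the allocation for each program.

Minimums first: Winslow Nutrition $700; South Literacy $1,300. Remaining pool $1,200.
Remaining pool split over remaining headcount 256: Riverside Recovery 243.75 → $200; West Housing 956.25 → $1,000.

Riverside Recovery: $200 · Winslow Nutrition: $700 · South Literacy: $1,300 · West Housing: $1,000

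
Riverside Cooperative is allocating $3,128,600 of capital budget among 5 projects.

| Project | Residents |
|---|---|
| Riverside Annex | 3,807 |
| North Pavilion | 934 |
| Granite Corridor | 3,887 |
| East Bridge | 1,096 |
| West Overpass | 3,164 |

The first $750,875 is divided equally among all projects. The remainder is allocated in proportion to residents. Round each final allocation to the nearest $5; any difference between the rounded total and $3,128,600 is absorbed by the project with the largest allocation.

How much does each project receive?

First tranche $750,875 split equally: $150,175 each.
Remainder $2,377,725 by residents (total 12,888): Riverside Annex 702,358.71 → $702,360; North Pavilion 172,314.96 → $172,315; Granite Corridor 717,118.02 → $717,120; East Bridge 202,202.56 → $202,205; West Overpass 583,730.75 → $583,730.
Rounding difference −$5 on remainder applied to Granite Corridor.
Totals: Riverside Annex $150,175 + $702,360 = $852,535; North Pavilion $150,175 + $172,315 = $322,490; Granite Corridor $150,175 + $717,115 = $867,290; East Bridge $150,175 + $202,205 = $352,380; West Overpass $150,175 + $583,730 = $733,905.

Riverside Annex: $852,535; North Pavilion: $322,490; Granite Corridor: $867,290; East Bridge: $352,380; West Overpass: $733,905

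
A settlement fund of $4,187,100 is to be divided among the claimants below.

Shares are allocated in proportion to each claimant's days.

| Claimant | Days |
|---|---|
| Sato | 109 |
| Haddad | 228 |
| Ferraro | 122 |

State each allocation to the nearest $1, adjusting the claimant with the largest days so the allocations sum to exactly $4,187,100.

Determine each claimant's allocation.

Total days = 109 + 228 + 122 = 459.
Proportional shares: Sato 994,322.22; Haddad 2,079,866.67; Ferraro 1,112,911.11.
At nearest $1: Sato $994,322; Haddad $2,079,867; Ferraro $1,112,911. Sum = $4,187,100.
No rounding difference to absorb.

Sato: $994,322 | Haddad: $2,079,867 | Ferraro: $1,112,911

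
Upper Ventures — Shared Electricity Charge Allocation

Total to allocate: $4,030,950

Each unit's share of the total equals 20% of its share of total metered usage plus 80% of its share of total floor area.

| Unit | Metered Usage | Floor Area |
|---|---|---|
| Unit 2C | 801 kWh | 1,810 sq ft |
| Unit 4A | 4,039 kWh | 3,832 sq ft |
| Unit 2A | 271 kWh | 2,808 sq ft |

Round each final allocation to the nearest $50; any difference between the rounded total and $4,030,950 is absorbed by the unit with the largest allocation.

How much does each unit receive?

Metered usage total 5,111; floor area total 8,450.
Combined weights (20% metered usage + 80% floor area): Unit 2C 0.2027; Unit 4A 0.5208; Unit 2A 0.2765.
Unrounded shares: Unit 2C 817,094.15; Unit 4A 2,099,496.77; Unit 2A 1,114,359.08.
After rounding ($50): Unit 2C $817,100; Unit 4A $2,099,500; Unit 2A $1,114,350. Sum = $4,030,950.
No rounding difference to absorb.

Unit 2C: $817,100 | Unit 4A: $2,099,500 | Unit 2A: $1,114,350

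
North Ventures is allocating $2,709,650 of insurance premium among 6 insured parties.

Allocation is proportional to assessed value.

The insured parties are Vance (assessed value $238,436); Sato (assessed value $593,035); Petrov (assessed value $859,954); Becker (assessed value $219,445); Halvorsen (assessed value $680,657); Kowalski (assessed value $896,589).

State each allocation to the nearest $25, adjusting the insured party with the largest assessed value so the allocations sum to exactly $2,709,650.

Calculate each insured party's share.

Total assessed value = 238,436 + 593,035 + 859,954 + 219,445 + 680,657 + 896,589 = 3,488,116.
Unrounded shares: Vance 185,222.66; Sato 460,683.44; Petrov 668,032.36; Becker 170,470.00; Halvorsen 528,750.26; Kowalski 696,491.28.
At nearest $25: Vance $185,225; Sato $460,675; Petrov $668,025; Becker $170,475; Halvorsen $528,750; Kowalski $696,500. Sum = $2,709,650.
Sum already equals the total — no adjustment.

Vance: $185,225; Sato: $460,675; Petrov: $668,025; Becker: $170,475; Halvorsen: $528,750; Kowalski: $696,500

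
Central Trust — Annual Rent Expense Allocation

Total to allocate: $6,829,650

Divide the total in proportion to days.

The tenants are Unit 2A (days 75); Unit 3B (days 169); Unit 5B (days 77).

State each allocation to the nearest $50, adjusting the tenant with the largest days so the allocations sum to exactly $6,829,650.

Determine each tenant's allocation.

Unit 2A: $1,595,700 · Unit 3B: $3,595,700 · Unit 5B: $1,638,250

Days total: 321.
Raw shares: Unit 2A 75/321 × $6,829,650 = 1,595,712.62; Unit 3B 169/321 × $6,829,650 = 3,595,672.43; Unit 5B 77/321 × $6,829,650 = 1,638,264.95.
Rounded to nearest $50: Unit 2A $1,595,700; Unit 3B $3,595,650; Unit 5B $1,638,250. Sum = $6,829,600.
Difference $6,829,650 − $6,829,600 = +$50 applied to largest days (Unit 3B): Unit 3B becomes $3,595,700.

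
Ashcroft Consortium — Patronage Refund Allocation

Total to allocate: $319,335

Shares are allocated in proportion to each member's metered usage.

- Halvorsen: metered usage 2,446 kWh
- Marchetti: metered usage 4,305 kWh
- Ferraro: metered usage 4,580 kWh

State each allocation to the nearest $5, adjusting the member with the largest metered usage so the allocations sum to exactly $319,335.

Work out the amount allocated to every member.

Halvorsen: $68,935 | Marchetti: $121,325 | Ferraro: $129,075

Total metered usage = 2,446 + 4,305 + 4,580 = 11,331.
Unrounded shares: Halvorsen 68,934.20; Marchetti 121,325.32; Ferraro 129,075.48.
At nearest $5: Halvorsen $68,935; Marchetti $121,325; Ferraro $129,075. Sum = $319,335.
Rounded total matches; no reconciliation needed.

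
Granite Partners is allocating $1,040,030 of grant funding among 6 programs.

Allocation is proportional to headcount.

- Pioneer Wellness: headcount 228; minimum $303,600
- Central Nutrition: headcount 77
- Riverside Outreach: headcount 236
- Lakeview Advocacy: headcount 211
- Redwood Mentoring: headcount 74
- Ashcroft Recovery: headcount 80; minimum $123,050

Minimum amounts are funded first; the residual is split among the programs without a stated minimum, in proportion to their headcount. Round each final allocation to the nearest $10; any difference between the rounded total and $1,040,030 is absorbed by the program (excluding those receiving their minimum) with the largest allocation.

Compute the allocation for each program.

Pioneer Wellness: $303,600 · Central Nutrition: $78,980 · Riverside Outreach: $242,070 · Lakeview Advocacy: $216,430 · Redwood Mentoring: $75,900 · Ashcroft Recovery: $123,050

Minimums first: Pioneer Wellness $303,600; Ashcroft Recovery $123,050. Residual $613,380.
Residual split over remaining headcount 598: Central Nutrition 78,980.37 → $78,980; Riverside Outreach 242,069.70 → $242,070; Lakeview Advocacy 216,426.72 → $216,430; Redwood Mentoring 75,903.21 → $75,900.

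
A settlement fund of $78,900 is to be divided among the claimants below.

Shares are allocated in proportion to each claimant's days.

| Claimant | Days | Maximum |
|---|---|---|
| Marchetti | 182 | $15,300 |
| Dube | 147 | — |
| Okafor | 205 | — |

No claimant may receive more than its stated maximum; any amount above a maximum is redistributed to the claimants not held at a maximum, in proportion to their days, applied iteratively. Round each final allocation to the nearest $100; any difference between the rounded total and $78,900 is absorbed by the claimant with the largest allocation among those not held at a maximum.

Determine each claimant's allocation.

Marchetti: $15,300; Dube: $26,600; Okafor: $37,000

Days total: 534.
Unconstrained shares: Marchetti 26,891.01; Dube 21,719.66; Okafor 30,289.33.
Capped: Marchetti ($15,300); remaining pool $63,600 reallocated over remaining days 352.
Remaining shares: Dube 26,560.23 → $26,600; Okafor 37,039.77 → $37,000.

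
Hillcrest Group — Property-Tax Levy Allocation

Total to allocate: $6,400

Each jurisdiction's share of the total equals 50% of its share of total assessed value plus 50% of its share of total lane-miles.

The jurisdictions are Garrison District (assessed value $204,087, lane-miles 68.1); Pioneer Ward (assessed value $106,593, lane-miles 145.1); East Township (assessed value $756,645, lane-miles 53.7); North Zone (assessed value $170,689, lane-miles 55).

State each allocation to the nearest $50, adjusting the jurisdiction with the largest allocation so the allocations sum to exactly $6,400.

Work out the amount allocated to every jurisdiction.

Totals — assessed value 1,238,014, lane-miles 321.9.
Blended shares (50% assessed value + 50% lane-miles): Garrison District 0.1882; Pioneer Ward 0.2684; East Township 0.3890; North Zone 0.1544.
Unrounded shares: Garrison District 1,204.50; Pioneer Ward 1,717.96; East Township 2,489.60; North Zone 987.95.
Rounded to nearest $50: Garrison District $1,200; Pioneer Ward $1,700; East Township $2,500; North Zone $1,000. Sum = $6,400.
Rounded total matches; no reconciliation needed.

Garrison District: $1,200 · Pioneer Ward: $1,700 · East Township: $2,500 · North Zone: $1,000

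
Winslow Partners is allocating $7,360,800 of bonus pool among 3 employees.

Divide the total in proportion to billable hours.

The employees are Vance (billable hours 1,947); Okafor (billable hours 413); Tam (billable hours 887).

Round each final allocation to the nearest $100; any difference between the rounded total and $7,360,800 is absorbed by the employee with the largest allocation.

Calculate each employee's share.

Vance: $4,413,700 | Okafor: $936,300 | Tam: $2,010,800

Total billable hours = 3,247.
Pro-rata amounts: Vance 1,947/3,247 × $7,360,800 = 4,413,759.66; Okafor 413/3,247 × $7,360,800 = 936,252.05; Tam 887/3,247 × $7,360,800 = 2,010,788.30.
Rounded to nearest $100: Vance $4,413,800; Okafor $936,300; Tam $2,010,800. Sum = $7,360,900.
Difference $7,360,800 − $7,360,900 = −$100 applied to largest allocation (Vance): Vance becomes $4,413,700.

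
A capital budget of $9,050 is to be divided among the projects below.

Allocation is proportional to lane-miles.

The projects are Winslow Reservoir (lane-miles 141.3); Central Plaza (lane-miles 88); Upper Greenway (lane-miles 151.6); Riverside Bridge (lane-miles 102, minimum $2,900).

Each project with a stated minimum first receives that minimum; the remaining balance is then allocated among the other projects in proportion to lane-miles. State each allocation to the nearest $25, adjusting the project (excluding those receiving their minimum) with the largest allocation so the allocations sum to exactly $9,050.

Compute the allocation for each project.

Winslow Reservoir: $2,275; Central Plaza: $1,425; Upper Greenway: $2,450; Riverside Bridge: $2,900

Minimums first: Riverside Bridge $2,900. Remaining pool $6,150.
Remaining pool split over remaining lane-miles 380.9: Winslow Reservoir 2,281.43 → $2,275; Central Plaza 1,420.85 → $1,425; Upper Greenway 2,447.73 → $2,450.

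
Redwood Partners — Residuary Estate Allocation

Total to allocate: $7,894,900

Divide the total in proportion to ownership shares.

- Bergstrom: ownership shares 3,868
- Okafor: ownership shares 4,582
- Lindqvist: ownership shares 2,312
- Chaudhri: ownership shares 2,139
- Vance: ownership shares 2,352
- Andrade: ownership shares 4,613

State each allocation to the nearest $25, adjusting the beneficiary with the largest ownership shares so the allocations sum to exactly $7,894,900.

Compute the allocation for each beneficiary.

Bergstrom: $1,537,175 | Okafor: $1,820,925 | Lindqvist: $918,800 | Chaudhri: $850,050 | Vance: $934,700 | Andrade: $1,833,250

Sum of ownership shares: 3,868 + 4,582 + 2,312 + 2,139 + 2,352 + 4,613 = 19,866.
Unrounded shares: Bergstrom 1,537,172.72; Okafor 1,820,921.77; Lindqvist 918,806.44; Chaudhri 850,054.92; Vance 934,702.75; Andrade 1,833,241.40.
After rounding ($25): Bergstrom $1,537,175; Okafor $1,820,925; Lindqvist $918,800; Chaudhri $850,050; Vance $934,700; Andrade $1,833,250. Sum = $7,894,900.
Rounded total matches; no reconciliation needed.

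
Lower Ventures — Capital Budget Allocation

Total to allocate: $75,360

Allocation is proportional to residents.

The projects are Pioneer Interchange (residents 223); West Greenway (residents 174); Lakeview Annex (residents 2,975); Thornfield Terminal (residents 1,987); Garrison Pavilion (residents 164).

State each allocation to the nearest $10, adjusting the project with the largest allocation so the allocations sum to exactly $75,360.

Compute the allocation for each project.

Pioneer Interchange: $3,040; West Greenway: $2,370; Lakeview Annex: $40,600; Thornfield Terminal: $27,110; Garrison Pavilion: $2,240

Sum of residents: 5,523.
Pro-rata amounts: Pioneer Interchange 223/5,523 × $75,360 = 3,042.78; West Greenway 174/5,523 × $75,360 = 2,374.19; Lakeview Annex 2,975/5,523 × $75,360 = 40,593.16; Thornfield Terminal 1,987/5,523 × $75,360 = 27,112.13; Garrison Pavilion 164/5,523 × $75,360 = 2,237.74.
After rounding ($10): Pioneer Interchange $3,040; West Greenway $2,370; Lakeview Annex $40,590; Thornfield Terminal $27,110; Garrison Pavilion $2,240. Sum = $75,350.
Difference $75,360 − $75,350 = +$10 applied to largest allocation (Lakeview Annex): Lakeview Annex becomes $40,600.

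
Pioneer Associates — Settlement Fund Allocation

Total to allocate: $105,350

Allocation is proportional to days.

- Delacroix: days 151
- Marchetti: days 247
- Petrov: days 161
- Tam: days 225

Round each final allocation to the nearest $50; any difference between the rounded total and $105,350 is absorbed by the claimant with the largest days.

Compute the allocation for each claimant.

Combined days = 784.
Unrounded shares: Delacroix 151/784 × $105,350 = 20,290.62; Marchetti 247/784 × $105,350 = 33,190.62; Petrov 161/784 × $105,350 = 21,634.38; Tam 225/784 × $105,350 = 30,234.38.
At nearest $50: Delacroix $20,300; Marchetti $33,200; Petrov $21,650; Tam $30,250. Sum = $105,400.
Difference $105,350 − $105,400 = −$50 applied to largest days (Marchetti): Marchetti becomes $33,150.

Delacroix: $20,300; Marchetti: $33,150; Petrov: $21,650; Tam: $30,250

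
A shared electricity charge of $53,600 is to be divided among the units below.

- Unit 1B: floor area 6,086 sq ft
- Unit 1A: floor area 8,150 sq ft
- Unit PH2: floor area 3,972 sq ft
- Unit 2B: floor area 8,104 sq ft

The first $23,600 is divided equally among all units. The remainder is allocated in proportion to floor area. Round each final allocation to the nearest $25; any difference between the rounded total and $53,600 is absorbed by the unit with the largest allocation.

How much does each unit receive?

Unit 1B: $12,850 · Unit 1A: $15,175 · Unit PH2: $10,425 · Unit 2B: $15,150

Equal tier: $23,600 ÷ 4 = $5,900 apiece.
Remainder $30,000 by floor area (total 26,312): Unit 1B 6,939.04 → $6,950; Unit 1A 9,292.34 → $9,300; Unit PH2 4,528.73 → $4,525; Unit 2B 9,239.89 → $9,250.
Rounding difference −$25 on remainder applied to Unit 1A.
Totals: Unit 1B $5,900 + $6,950 = $12,850; Unit 1A $5,900 + $9,275 = $15,175; Unit PH2 $5,900 + $4,525 = $10,425; Unit 2B $5,900 + $9,250 = $15,150.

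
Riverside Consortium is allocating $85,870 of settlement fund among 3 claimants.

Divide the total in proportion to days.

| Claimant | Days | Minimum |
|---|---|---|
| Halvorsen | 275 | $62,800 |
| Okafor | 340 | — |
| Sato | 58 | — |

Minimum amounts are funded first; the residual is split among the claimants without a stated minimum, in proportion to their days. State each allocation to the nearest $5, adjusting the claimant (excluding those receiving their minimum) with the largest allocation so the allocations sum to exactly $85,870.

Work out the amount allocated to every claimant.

Halvorsen: $62,800 | Okafor: $19,710 | Sato: $3,360

Guaranteed amounts: Halvorsen $62,800. Remaining pool $23,070.
Remaining pool split over remaining days 398: Okafor 19,708.04 → $19,710; Sato 3,361.96 → $3,360.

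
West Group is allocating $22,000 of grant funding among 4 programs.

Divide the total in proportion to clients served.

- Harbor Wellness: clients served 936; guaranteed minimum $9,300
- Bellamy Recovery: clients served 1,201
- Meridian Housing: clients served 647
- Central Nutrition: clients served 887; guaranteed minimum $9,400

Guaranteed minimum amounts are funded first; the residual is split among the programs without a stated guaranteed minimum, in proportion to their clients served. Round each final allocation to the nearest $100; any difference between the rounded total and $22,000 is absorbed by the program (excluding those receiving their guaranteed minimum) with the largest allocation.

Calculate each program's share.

Fund the minimums — Harbor Wellness $9,300; Central Nutrition $9,400. Remaining pool $3,300.
Remaining pool split over remaining clients served 1,848: Bellamy Recovery 2,144.64 → $2,100; Meridian Housing 1,155.36 → $1,200.

Harbor Wellness: $9,300 · Bellamy Recovery: $2,100 · Meridian Housing: $1,200 · Central Nutrition: $9,400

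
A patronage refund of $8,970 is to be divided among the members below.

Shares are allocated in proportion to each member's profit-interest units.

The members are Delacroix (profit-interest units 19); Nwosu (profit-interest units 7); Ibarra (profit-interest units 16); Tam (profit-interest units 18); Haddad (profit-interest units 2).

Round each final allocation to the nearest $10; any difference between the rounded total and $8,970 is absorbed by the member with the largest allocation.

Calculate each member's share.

Delacroix: $2,760 · Nwosu: $1,010 · Ibarra: $2,310 · Tam: $2,600 · Haddad: $290

Sum of profit-interest units: 62.
Pro-rata amounts: Delacroix 19/62 × $8,970 = 2,748.87; Nwosu 7/62 × $8,970 = 1,012.74; Ibarra 16/62 × $8,970 = 2,314.84; Tam 18/62 × $8,970 = 2,604.19; Haddad 2/62 × $8,970 = 289.35.
After rounding ($10): Delacroix $2,750; Nwosu $1,010; Ibarra $2,310; Tam $2,600; Haddad $290. Sum = $8,960.
Difference $8,970 − $8,960 = +$10 applied to largest allocation (Delacroix): Delacroix becomes $2,760.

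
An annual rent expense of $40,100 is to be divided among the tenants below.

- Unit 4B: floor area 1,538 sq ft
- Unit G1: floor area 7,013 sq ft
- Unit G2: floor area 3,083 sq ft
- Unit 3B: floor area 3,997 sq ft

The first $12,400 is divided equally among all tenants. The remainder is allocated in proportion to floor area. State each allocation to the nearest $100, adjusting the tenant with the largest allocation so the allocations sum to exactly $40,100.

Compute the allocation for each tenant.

$12,400 shared equally gives $3,100 per tenant.
Remainder $27,700 by floor area (total 15,631): Unit 4B 2,725.52 → $2,700; Unit G1 12,427.87 → $12,400; Unit G2 5,463.44 → $5,500; Unit 3B 7,083.16 → $7,100.
Totals: Unit 4B $3,100 + $2,700 = $5,800; Unit G1 $3,100 + $12,400 = $15,500; Unit G2 $3,100 + $5,500 = $8,600; Unit 3B $3,100 + $7,100 = $10,200.

Unit 4B: $5,800; Unit G1: $15,500; Unit G2: $8,600; Unit 3B: $10,200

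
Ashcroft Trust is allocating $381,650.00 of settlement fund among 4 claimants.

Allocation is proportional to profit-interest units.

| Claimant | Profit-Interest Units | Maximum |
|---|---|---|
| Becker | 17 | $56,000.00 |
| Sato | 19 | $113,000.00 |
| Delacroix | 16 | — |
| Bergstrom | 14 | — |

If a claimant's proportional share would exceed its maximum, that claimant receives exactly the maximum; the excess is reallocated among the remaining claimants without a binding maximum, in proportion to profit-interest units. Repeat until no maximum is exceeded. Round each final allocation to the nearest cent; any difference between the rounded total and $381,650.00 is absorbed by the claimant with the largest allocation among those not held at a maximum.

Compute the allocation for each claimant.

Sum of profit-interest units: 66.
Unconstrained shares: Becker 98,303.7879; Sato 109,868.9394; Delacroix 92,521.2121; Bergstrom 80,956.0606.
Capped: Becker ($56,000.00); residual $325,650.00 reallocated over remaining profit-interest units 49.
Capped: Sato ($113,000.00); residual $212,650.00 reallocated over remaining profit-interest units 30.
Redistributed shares: Delacroix 113,413.3333 → $113,413.33; Bergstrom 99,236.6667 → $99,236.67.

Becker: $56,000.00 · Sato: $113,000.00 · Delacroix: $113,413.33 · Bergstrom: $99,236.67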